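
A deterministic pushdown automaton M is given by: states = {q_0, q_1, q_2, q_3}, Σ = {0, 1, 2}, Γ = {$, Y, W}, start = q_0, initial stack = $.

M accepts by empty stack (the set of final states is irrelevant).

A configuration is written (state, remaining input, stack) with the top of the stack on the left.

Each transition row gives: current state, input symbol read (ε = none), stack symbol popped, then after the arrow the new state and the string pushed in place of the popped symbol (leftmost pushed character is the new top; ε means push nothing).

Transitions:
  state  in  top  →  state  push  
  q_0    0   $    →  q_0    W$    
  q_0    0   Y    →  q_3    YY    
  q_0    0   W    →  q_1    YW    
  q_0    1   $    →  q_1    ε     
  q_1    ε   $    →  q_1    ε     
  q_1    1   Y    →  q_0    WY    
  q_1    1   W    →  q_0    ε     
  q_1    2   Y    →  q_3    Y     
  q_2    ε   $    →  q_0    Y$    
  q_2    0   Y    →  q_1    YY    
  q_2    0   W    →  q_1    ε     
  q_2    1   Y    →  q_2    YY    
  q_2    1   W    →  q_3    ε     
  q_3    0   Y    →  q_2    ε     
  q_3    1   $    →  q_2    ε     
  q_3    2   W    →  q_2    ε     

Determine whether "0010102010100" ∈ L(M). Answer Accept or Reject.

(q_0, 0010102010100, $)
  read 0, top $: go to q_0, push W$ → (q_0, 010102010100, W$)
  read 0, top W: go to q_1, push YW → (q_1, 10102010100, YW$)
  read 1, top Y: go to q_0, push WY → (q_0, 0102010100, WYW$)
  read 0, top W: go to q_1, push YW → (q_1, 102010100, YWYW$)
  read 1, top Y: go to q_0, push WY → (q_0, 02010100, WYWYW$)
  read 0, top W: go to q_1, push YW → (q_1, 2010100, YWYWYW$)
  read 2, top Y: go to q_3, push Y → (q_3, 010100, YWYWYW$)
  read 0, top Y: go to q_2, push ε → (q_2, 10100, WYWYW$)
  read 1, top W: go to q_3, push ε → (q_3, 0100, YWYW$)
  read 0, top Y: go to q_2, push ε → (q_2, 100, WYW$)
  read 1, top W: go to q_3, push ε → (q_3, 00, YW$)
  read 0, top Y: go to q_2, push ε → (q_2, 0, W$)
  read 0, top W: go to q_1, push ε → (q_1, ε, $)
  ε-move, top $: go to q_1, push ε → (q_1, ε, ε)
All input consumed and the stack is empty.

Accept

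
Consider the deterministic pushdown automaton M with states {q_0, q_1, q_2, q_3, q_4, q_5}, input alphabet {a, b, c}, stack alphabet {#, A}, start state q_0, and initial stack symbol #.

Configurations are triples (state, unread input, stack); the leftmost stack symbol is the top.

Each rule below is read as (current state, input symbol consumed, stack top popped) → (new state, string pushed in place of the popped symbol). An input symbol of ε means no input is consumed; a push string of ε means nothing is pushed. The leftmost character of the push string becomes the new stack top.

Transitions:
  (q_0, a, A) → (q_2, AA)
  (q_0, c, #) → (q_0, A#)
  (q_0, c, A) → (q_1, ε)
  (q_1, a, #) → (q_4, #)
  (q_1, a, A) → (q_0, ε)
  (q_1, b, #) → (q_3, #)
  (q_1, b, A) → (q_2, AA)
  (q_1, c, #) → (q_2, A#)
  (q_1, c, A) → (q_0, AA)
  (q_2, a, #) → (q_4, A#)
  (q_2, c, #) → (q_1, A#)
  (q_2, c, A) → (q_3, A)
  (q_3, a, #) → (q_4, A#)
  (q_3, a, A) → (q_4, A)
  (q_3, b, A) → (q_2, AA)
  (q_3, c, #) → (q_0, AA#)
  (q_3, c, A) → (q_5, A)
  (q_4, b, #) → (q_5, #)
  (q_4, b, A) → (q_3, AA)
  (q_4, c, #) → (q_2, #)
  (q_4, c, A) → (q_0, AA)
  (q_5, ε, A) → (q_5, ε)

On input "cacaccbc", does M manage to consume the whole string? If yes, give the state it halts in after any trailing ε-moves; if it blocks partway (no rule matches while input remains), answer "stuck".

(q_0, cacaccbc, #)
  read c, top #: go to q_0, push A# → (q_0, acaccbc, A#)
  read a, top A: go to q_2, push AA → (q_2, caccbc, AA#)
  read c, top A: go to q_3, push A → (q_3, accbc, AA#)
  read a, top A: go to q_4, push A → (q_4, ccbc, AA#)
  read c, top A: go to q_0, push AA → (q_0, cbc, AAA#)
  read c, top A: go to q_1, push ε → (q_1, bc, AA#)
  read b, top A: go to q_2, push AA → (q_2, c, AAA#)
  read c, top A: go to q_3, push A → (q_3, ε, AAA#)
All input consumed; M is in state q_3.

q_3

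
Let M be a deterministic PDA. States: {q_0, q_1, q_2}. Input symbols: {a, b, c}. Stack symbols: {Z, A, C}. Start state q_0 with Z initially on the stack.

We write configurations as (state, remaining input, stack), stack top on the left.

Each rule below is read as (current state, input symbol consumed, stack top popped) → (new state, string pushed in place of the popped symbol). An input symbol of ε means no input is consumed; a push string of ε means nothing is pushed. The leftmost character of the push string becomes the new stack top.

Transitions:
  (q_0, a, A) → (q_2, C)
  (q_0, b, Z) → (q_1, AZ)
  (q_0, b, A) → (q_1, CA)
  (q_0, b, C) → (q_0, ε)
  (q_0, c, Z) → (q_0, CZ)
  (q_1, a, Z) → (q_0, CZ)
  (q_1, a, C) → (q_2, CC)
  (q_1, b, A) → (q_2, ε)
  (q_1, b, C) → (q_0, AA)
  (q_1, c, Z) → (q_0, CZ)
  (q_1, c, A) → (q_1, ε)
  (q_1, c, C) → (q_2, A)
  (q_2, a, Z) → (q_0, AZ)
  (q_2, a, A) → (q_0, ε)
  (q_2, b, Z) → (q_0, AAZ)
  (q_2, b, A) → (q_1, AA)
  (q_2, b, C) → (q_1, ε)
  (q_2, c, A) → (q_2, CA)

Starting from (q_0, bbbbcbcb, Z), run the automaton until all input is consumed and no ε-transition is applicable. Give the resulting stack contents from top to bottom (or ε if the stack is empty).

(q_0, bbbbcbcb, Z) ⊢ (q_1, bbbcbcb, AZ) ⊢ (q_2, bbcbcb, Z) ⊢ (q_0, bcbcb, AAZ) ⊢ (q_1, cbcb, CAAZ) ⊢ (q_2, bcb, AAAZ) ⊢ (q_1, cb, AAAAZ) ⊢ (q_1, b, AAAZ) ⊢ (q_2, ε, AAZ)
All input consumed in state q_2 with stack AAZ.

AAZ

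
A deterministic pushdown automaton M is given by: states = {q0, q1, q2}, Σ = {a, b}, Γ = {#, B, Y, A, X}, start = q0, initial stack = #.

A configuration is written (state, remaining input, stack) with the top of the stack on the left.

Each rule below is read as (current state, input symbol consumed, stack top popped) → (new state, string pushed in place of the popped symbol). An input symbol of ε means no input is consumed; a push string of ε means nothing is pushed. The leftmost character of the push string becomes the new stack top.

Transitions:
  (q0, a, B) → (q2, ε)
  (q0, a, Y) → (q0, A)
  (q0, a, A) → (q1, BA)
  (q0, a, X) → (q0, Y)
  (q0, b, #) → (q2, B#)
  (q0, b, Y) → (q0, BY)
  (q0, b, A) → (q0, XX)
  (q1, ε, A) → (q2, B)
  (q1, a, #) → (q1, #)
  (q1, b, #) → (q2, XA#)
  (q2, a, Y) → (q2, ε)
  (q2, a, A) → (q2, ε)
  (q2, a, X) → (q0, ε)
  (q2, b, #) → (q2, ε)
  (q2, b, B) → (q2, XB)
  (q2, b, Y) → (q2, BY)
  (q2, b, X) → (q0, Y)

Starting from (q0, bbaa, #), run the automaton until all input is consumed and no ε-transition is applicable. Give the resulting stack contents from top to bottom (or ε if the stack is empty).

#

(q0, bbaa, #) ⊢ (q2, baa, B#) ⊢ (q2, aa, XB#) ⊢ (q0, a, B#) ⊢ (q2, ε, #)
All input consumed in state q2 with stack #.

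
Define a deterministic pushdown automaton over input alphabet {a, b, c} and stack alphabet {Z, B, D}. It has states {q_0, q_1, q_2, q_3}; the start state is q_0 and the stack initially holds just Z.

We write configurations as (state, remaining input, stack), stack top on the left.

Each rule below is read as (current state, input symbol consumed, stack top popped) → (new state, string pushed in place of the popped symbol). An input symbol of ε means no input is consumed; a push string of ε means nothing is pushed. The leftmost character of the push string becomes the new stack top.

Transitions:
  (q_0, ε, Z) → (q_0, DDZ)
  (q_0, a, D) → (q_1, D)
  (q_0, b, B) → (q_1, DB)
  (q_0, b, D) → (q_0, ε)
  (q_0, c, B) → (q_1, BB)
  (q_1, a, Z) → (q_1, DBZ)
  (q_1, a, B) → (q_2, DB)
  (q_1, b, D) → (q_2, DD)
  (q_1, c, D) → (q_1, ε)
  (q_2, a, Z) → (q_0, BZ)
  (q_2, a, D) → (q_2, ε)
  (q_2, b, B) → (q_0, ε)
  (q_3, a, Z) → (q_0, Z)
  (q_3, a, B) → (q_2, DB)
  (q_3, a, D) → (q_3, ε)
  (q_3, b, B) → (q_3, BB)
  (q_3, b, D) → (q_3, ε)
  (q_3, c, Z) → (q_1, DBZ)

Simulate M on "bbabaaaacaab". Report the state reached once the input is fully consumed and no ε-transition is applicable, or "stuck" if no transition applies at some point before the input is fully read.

q_0

(q_0, bbabaaaacaab, Z)
  ε-move, top Z: go to q_0, push DDZ → (q_0, bbabaaaacaab, DDZ)
  read b, top D: go to q_0, push ε → (q_0, babaaaacaab, DZ)
  read b, top D: go to q_0, push ε → (q_0, abaaaacaab, Z)
  ε-move, top Z: go to q_0, push DDZ → (q_0, abaaaacaab, DDZ)
  read a, top D: go to q_1, push D → (q_1, baaaacaab, DDZ)
  read b, top D: go to q_2, push DD → (q_2, aaaacaab, DDDZ)
  read a, top D: go to q_2, push ε → (q_2, aaacaab, DDZ)
  read a, top D: go to q_2, push ε → (q_2, aacaab, DZ)
  read a, top D: go to q_2, push ε → (q_2, acaab, Z)
  read a, top Z: go to q_0, push BZ → (q_0, caab, BZ)
  read c, top B: go to q_1, push BB → (q_1, aab, BBZ)
  read a, top B: go to q_2, push DB → (q_2, ab, DBBZ)
  read a, top D: go to q_2, push ε → (q_2, b, BBZ)
  read b, top B: go to q_0, push ε → (q_0, ε, BZ)
All input consumed; M is in state q_0.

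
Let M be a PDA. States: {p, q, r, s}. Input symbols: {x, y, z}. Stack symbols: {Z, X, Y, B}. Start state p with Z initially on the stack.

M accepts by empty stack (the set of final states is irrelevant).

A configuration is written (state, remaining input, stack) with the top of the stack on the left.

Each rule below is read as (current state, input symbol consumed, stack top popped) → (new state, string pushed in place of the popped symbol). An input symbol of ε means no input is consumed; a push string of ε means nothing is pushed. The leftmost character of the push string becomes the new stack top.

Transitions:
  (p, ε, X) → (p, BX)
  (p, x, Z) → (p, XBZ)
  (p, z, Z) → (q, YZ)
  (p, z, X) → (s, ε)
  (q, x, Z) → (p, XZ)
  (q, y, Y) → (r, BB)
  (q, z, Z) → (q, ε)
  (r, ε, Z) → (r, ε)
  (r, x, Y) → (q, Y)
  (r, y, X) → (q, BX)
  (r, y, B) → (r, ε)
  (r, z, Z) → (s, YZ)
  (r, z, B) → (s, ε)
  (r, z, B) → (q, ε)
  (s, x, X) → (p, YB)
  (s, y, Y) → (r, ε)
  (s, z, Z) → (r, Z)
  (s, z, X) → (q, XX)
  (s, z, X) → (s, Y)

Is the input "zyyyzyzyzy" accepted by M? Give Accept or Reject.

One accepting computation: (p, zyyyzyzyzy, Z) ⊢ (q, yyyzyzyzy, YZ) ⊢ (r, yyzyzyzy, BBZ) ⊢ (r, yzyzyzy, BZ) ⊢ (r, zyzyzy, Z) ⊢ (s, yzyzy, YZ) ⊢ (r, zyzy, Z) ⊢ (s, yzy, YZ) ⊢ (r, zy, Z) ⊢ (s, y, YZ) ⊢ (r, ε, Z) ⊢ (r, ε, ε)
All input consumed and the stack is empty.

Accept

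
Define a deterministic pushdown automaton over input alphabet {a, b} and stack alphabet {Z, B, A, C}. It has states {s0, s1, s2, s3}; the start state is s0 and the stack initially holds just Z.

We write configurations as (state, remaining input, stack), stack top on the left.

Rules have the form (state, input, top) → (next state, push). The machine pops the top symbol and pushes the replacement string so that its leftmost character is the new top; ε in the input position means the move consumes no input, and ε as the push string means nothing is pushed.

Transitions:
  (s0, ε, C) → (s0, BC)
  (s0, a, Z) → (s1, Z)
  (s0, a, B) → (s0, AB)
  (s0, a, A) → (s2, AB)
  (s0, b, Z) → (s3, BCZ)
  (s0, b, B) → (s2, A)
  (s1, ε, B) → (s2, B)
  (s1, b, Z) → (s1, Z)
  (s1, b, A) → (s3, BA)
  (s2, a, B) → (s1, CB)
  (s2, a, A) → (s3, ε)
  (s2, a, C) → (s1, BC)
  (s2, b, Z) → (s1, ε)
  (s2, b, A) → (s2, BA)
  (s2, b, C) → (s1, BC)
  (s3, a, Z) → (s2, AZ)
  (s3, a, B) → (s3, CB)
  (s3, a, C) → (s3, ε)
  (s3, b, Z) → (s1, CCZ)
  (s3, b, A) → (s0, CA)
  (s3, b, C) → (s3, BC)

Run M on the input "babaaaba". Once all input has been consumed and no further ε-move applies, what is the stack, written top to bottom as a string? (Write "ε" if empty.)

(s0, babaaaba, Z)
  read b, top Z: go to s3, push BCZ → (s3, abaaaba, BCZ)
  read a, top B: go to s3, push CB → (s3, baaaba, CBCZ)
  read b, top C: go to s3, push BC → (s3, aaaba, BCBCZ)
  read a, top B: go to s3, push CB → (s3, aaba, CBCBCZ)
  read a, top C: go to s3, push ε → (s3, aba, BCBCZ)
  read a, top B: go to s3, push CB → (s3, ba, CBCBCZ)
  read b, top C: go to s3, push BC → (s3, a, BCBCBCZ)
  read a, top B: go to s3, push CB → (s3, ε, CBCBCBCZ)
All input consumed in state s3 with stack CBCBCBCZ.

CBCBCBCZ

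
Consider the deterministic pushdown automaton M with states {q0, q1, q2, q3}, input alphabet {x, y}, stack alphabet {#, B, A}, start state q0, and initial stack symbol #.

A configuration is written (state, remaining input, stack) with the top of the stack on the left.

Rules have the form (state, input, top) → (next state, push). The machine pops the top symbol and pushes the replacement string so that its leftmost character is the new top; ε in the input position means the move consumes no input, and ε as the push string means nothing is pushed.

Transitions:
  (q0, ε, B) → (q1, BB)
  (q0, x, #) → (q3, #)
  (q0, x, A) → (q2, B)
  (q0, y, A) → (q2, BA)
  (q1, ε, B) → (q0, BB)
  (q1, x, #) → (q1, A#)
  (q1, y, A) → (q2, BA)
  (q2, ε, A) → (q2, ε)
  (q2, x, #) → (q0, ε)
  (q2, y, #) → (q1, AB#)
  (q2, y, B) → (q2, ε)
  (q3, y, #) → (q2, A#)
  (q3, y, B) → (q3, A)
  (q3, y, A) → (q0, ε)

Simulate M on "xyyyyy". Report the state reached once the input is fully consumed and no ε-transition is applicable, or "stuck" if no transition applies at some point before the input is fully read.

(q0, xyyyyy, #) ⊢ (q3, yyyyy, #) ⊢ (q2, yyyy, A#) ⊢ (q2, yyyy, #) ⊢ (q1, yyy, AB#) ⊢ (q2, yy, BAB#) ⊢ (q2, y, AB#) ⊢ (q2, y, B#) ⊢ (q2, ε, #)
All input consumed; M is in state q2.

q2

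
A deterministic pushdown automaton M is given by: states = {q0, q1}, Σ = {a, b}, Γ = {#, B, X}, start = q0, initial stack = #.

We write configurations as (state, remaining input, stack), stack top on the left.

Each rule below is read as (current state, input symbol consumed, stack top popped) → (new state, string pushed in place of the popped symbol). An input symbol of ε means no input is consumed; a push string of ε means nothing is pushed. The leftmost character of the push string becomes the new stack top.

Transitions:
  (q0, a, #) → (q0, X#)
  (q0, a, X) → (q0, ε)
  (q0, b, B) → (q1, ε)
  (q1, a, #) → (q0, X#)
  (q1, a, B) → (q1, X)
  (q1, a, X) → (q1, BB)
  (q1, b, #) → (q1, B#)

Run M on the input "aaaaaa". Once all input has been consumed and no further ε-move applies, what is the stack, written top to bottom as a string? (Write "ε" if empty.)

#

(q0, aaaaaa, #) ⊢ (q0, aaaaa, X#) ⊢ (q0, aaaa, #) ⊢ (q0, aaa, X#) ⊢ (q0, aa, #) ⊢ (q0, a, X#) ⊢ (q0, ε, #)
All input consumed in state q0 with stack #.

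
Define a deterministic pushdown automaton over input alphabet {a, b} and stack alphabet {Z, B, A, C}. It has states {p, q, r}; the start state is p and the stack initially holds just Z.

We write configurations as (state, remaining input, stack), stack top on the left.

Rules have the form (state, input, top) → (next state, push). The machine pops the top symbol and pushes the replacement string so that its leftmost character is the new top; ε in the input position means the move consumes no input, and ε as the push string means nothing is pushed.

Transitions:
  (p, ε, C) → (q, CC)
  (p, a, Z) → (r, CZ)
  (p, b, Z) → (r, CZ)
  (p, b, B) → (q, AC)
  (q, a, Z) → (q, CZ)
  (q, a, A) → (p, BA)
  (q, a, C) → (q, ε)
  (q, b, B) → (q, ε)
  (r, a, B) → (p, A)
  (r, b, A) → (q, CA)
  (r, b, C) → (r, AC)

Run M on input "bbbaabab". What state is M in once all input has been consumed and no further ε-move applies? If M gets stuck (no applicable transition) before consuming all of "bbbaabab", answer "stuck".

(p, bbbaabab, Z)
  read b, top Z: go to r, push CZ → (r, bbaabab, CZ)
  read b, top C: go to r, push AC → (r, baabab, ACZ)
  read b, top A: go to q, push CA → (q, aabab, CACZ)
  read a, top C: go to q, push ε → (q, abab, ACZ)
  read a, top A: go to p, push BA → (p, bab, BACZ)
  read b, top B: go to q, push AC → (q, ab, ACACZ)
  read a, top A: go to p, push BA → (p, b, BACACZ)
  read b, top B: go to q, push AC → (q, ε, ACACACZ)
All input consumed; M is in state q.

q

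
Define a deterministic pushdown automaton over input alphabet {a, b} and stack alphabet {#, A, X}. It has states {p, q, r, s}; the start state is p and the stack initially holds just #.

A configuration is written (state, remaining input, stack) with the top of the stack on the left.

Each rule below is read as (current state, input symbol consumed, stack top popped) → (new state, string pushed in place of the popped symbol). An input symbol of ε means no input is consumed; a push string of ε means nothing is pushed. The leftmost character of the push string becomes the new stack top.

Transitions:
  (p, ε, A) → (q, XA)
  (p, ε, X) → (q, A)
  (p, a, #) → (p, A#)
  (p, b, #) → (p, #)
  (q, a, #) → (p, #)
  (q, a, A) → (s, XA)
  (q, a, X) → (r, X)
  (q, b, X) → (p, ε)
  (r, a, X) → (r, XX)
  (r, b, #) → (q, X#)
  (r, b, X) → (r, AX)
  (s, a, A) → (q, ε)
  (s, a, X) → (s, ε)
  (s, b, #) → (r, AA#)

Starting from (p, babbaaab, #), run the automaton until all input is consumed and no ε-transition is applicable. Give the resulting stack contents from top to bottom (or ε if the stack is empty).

AXXXA#

(p, babbaaab, #)
  read b, top #: go to p, push # → (p, abbaaab, #)
  read a, top #: go to p, push A# → (p, bbaaab, A#)
  ε-move, top A: go to q, push XA → (q, bbaaab, XA#)
  read b, top X: go to p, push ε → (p, baaab, A#)
  ε-move, top A: go to q, push XA → (q, baaab, XA#)
  read b, top X: go to p, push ε → (p, aaab, A#)
  ε-move, top A: go to q, push XA → (q, aaab, XA#)
  read a, top X: go to r, push X → (r, aab, XA#)
  read a, top X: go to r, push XX → (r, ab, XXA#)
  read a, top X: go to r, push XX → (r, b, XXXA#)
  read b, top X: go to r, push AX → (r, ε, AXXXA#)
All input consumed in state r with stack AXXXA#.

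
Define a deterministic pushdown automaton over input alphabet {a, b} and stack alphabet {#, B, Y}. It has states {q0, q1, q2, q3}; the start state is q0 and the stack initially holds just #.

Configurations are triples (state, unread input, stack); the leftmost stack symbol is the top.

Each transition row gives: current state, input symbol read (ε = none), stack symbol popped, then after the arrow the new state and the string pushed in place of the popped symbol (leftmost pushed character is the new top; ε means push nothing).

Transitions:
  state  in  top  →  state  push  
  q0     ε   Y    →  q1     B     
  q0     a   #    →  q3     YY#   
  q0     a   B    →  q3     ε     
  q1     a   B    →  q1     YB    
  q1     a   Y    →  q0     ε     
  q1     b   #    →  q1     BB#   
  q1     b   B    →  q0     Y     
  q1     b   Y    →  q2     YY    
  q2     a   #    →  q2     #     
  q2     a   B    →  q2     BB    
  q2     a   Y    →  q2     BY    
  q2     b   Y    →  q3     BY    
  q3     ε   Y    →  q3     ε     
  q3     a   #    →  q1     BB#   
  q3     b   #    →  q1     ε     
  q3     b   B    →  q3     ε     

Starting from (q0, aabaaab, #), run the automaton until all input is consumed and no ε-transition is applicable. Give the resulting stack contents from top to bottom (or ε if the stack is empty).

(q0, aabaaab, #)
  read a, top #: go to q3, push YY# → (q3, abaaab, YY#)
  ε-move, top Y: go to q3, push ε → (q3, abaaab, Y#)
  ε-move, top Y: go to q3, push ε → (q3, abaaab, #)
  read a, top #: go to q1, push BB# → (q1, baaab, BB#)
  read b, top B: go to q0, push Y → (q0, aaab, YB#)
  ε-move, top Y: go to q1, push B → (q1, aaab, BB#)
  read a, top B: go to q1, push YB → (q1, aab, YBB#)
  read a, top Y: go to q0, push ε → (q0, ab, BB#)
  read a, top B: go to q3, push ε → (q3, b, B#)
  read b, top B: go to q3, push ε → (q3, ε, #)
All input consumed in state q3 with stack #.

#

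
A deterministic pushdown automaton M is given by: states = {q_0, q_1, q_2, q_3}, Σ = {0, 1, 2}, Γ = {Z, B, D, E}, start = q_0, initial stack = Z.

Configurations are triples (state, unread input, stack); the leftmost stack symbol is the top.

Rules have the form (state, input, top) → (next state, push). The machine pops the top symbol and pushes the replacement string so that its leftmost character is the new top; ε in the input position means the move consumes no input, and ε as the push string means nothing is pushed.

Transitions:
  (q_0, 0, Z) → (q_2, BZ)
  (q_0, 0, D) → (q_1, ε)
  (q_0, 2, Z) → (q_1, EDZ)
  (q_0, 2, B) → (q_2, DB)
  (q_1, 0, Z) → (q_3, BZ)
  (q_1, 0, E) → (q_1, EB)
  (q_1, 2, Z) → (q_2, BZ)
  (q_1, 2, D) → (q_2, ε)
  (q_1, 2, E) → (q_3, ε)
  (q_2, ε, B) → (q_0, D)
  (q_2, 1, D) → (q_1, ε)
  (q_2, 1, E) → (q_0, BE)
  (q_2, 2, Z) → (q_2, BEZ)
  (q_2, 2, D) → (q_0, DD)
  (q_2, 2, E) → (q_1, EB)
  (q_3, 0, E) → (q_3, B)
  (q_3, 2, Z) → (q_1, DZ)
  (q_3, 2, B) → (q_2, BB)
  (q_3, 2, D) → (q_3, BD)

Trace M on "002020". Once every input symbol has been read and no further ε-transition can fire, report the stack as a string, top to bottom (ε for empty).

Z

(q_0, 002020, Z)
  read 0, top Z: go to q_2, push BZ → (q_2, 02020, BZ)
  ε-move, top B: go to q_0, push D → (q_0, 02020, DZ)
  read 0, top D: go to q_1, push ε → (q_1, 2020, Z)
  read 2, top Z: go to q_2, push BZ → (q_2, 020, BZ)
  ε-move, top B: go to q_0, push D → (q_0, 020, DZ)
  read 0, top D: go to q_1, push ε → (q_1, 20, Z)
  read 2, top Z: go to q_2, push BZ → (q_2, 0, BZ)
  ε-move, top B: go to q_0, push D → (q_0, 0, DZ)
  read 0, top D: go to q_1, push ε → (q_1, ε, Z)
All input consumed in state q_1 with stack Z.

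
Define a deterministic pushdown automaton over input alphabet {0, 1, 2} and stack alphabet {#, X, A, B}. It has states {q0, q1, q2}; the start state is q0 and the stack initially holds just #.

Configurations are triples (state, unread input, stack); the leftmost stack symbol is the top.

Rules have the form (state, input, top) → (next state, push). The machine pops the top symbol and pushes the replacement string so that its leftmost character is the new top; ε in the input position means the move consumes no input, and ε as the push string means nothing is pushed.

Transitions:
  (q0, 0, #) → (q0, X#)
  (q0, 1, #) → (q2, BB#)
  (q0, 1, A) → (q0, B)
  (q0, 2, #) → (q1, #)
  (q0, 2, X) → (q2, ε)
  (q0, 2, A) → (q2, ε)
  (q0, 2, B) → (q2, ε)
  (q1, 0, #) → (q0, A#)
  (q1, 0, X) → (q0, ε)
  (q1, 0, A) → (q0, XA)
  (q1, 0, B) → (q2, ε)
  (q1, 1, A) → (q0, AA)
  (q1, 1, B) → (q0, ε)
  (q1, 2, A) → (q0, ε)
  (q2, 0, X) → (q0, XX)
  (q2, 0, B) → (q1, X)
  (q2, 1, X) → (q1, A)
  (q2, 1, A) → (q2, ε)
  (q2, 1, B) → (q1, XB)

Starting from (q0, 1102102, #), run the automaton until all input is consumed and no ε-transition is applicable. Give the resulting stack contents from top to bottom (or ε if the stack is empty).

(q0, 1102102, #) ⊢ (q2, 102102, BB#) ⊢ (q1, 02102, XBB#) ⊢ (q0, 2102, BB#) ⊢ (q2, 102, B#) ⊢ (q1, 02, XB#) ⊢ (q0, 2, B#) ⊢ (q2, ε, #)
All input consumed in state q2 with stack #.

#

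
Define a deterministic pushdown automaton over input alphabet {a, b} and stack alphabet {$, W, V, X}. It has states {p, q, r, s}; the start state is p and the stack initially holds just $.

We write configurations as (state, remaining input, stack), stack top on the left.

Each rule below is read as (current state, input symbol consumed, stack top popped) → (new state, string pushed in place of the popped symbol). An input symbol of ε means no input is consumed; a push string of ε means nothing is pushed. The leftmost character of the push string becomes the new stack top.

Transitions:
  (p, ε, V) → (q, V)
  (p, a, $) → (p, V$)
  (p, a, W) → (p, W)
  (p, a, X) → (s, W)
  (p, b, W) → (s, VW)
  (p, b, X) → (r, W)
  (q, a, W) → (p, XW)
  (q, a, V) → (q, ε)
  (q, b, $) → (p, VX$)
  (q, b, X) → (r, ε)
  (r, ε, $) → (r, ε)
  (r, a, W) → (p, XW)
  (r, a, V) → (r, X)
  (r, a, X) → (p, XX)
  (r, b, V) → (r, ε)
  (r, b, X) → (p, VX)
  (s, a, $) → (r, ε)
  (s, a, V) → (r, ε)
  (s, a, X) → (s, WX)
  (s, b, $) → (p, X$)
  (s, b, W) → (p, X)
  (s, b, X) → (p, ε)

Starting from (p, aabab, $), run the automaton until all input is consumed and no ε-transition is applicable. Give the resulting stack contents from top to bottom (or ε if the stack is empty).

ε

(p, aabab, $)
  read a, top $: go to p, push V$ → (p, abab, V$)
  ε-move, top V: go to q, push V → (q, abab, V$)
  read a, top V: go to q, push ε → (q, bab, $)
  read b, top $: go to p, push VX$ → (p, ab, VX$)
  ε-move, top V: go to q, push V → (q, ab, VX$)
  read a, top V: go to q, push ε → (q, b, X$)
  read b, top X: go to r, push ε → (r, ε, $)
  ε-move, top $: go to r, push ε → (r, ε, ε)
All input consumed in state r with stack ε.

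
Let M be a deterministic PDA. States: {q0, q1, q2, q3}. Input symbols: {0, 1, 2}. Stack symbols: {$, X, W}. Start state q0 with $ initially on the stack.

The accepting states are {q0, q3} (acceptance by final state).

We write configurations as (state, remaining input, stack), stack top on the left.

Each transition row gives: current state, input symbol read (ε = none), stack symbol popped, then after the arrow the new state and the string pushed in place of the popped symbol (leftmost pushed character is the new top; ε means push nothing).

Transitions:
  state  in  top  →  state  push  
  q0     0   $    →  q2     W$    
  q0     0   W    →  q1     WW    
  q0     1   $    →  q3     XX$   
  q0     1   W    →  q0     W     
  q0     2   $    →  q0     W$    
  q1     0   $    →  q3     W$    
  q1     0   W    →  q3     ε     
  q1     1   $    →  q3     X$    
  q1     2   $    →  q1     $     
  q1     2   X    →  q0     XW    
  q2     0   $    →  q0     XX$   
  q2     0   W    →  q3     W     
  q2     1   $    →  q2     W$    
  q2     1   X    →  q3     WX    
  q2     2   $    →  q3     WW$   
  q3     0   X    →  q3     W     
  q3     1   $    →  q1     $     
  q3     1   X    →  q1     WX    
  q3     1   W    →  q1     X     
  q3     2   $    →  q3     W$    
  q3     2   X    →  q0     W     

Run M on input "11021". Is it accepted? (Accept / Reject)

Accept

(q0, 11021, $) ⊢ (q3, 1021, XX$) ⊢ (q1, 021, WXX$) ⊢ (q3, 21, XX$) ⊢ (q0, 1, WX$) ⊢ (q0, ε, WX$)
All input consumed; state q0 ∈ F.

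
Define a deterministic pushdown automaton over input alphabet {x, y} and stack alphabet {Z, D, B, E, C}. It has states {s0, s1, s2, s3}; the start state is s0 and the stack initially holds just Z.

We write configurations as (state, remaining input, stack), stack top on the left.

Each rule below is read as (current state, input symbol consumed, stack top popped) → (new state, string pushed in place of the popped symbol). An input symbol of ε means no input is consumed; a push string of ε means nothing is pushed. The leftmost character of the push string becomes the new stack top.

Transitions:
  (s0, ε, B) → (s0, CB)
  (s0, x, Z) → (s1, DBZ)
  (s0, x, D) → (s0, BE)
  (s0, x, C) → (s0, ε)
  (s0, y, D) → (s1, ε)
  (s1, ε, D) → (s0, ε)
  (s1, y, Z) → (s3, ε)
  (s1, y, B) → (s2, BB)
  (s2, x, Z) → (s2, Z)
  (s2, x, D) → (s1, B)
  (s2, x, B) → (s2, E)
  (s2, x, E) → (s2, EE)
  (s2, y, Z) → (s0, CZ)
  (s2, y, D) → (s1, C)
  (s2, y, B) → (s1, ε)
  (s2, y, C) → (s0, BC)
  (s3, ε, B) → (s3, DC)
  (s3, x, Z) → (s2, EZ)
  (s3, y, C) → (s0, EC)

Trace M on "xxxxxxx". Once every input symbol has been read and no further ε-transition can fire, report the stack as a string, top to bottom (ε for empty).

(s0, xxxxxxx, Z)
  read x, top Z: go to s1, push DBZ → (s1, xxxxxx, DBZ)
  ε-move, top D: go to s0, push ε → (s0, xxxxxx, BZ)
  ε-move, top B: go to s0, push CB → (s0, xxxxxx, CBZ)
  read x, top C: go to s0, push ε → (s0, xxxxx, BZ)
  ε-move, top B: go to s0, push CB → (s0, xxxxx, CBZ)
  read x, top C: go to s0, push ε → (s0, xxxx, BZ)
  ε-move, top B: go to s0, push CB → (s0, xxxx, CBZ)
  read x, top C: go to s0, push ε → (s0, xxx, BZ)
  ε-move, top B: go to s0, push CB → (s0, xxx, CBZ)
  read x, top C: go to s0, push ε → (s0, xx, BZ)
  ε-move, top B: go to s0, push CB → (s0, xx, CBZ)
  read x, top C: go to s0, push ε → (s0, x, BZ)
  ε-move, top B: go to s0, push CB → (s0, x, CBZ)
  read x, top C: go to s0, push ε → (s0, ε, BZ)
  ε-move, top B: go to s0, push CB → (s0, ε, CBZ)
All input consumed in state s0 with stack CBZ.

CBZ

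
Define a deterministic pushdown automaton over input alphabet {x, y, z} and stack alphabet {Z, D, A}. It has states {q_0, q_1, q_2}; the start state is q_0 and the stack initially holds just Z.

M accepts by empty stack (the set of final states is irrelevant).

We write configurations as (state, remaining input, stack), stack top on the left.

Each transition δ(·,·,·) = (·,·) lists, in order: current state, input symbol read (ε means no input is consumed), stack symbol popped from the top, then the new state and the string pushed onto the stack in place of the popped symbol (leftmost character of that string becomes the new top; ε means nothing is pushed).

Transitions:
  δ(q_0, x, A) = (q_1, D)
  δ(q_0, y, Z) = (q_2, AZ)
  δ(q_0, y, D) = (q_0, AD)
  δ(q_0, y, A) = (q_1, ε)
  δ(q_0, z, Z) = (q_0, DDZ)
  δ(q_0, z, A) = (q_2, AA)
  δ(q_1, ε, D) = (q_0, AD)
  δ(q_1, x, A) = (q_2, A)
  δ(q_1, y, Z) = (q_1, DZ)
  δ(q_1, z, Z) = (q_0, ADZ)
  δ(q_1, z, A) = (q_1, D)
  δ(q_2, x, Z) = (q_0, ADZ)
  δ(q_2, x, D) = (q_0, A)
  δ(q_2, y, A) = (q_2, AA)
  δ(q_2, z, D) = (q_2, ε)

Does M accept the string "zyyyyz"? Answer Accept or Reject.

(q_0, zyyyyz, Z)
  read z, top Z: go to q_0, push DDZ → (q_0, yyyyz, DDZ)
  read y, top D: go to q_0, push AD → (q_0, yyyz, ADDZ)
  read y, top A: go to q_1, push ε → (q_1, yyz, DDZ)
  ε-move, top D: go to q_0, push AD → (q_0, yyz, ADDZ)
  read y, top A: go to q_1, push ε → (q_1, yz, DDZ)
  ε-move, top D: go to q_0, push AD → (q_0, yz, ADDZ)
  read y, top A: go to q_1, push ε → (q_1, z, DDZ)
  ε-move, top D: go to q_0, push AD → (q_0, z, ADDZ)
  read z, top A: go to q_2, push AA → (q_2, ε, AADDZ)
All input consumed; stack is AADDZ, not empty, and no further ε-move applies.

Reject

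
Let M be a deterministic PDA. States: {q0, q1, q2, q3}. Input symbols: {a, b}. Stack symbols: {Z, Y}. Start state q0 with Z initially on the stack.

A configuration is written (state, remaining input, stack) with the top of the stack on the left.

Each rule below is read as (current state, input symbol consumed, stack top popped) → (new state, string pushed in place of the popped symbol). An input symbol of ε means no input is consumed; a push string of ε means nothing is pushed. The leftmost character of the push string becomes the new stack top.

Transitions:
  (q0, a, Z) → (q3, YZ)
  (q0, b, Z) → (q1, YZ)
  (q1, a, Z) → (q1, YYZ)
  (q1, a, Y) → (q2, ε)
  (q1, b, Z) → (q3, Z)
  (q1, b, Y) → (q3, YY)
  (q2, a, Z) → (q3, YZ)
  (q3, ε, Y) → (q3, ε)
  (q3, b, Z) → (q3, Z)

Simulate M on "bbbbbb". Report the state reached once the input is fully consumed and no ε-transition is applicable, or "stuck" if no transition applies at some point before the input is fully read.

(q0, bbbbbb, Z)
  read b, top Z: go to q1, push YZ → (q1, bbbbb, YZ)
  read b, top Y: go to q3, push YY → (q3, bbbb, YYZ)
  ε-move, top Y: go to q3, push ε → (q3, bbbb, YZ)
  ε-move, top Y: go to q3, push ε → (q3, bbbb, Z)
  read b, top Z: go to q3, push Z → (q3, bbb, Z)
  read b, top Z: go to q3, push Z → (q3, bb, Z)
  read b, top Z: go to q3, push Z → (q3, b, Z)
  read b, top Z: go to q3, push Z → (q3, ε, Z)
All input consumed; M is in state q3.

q3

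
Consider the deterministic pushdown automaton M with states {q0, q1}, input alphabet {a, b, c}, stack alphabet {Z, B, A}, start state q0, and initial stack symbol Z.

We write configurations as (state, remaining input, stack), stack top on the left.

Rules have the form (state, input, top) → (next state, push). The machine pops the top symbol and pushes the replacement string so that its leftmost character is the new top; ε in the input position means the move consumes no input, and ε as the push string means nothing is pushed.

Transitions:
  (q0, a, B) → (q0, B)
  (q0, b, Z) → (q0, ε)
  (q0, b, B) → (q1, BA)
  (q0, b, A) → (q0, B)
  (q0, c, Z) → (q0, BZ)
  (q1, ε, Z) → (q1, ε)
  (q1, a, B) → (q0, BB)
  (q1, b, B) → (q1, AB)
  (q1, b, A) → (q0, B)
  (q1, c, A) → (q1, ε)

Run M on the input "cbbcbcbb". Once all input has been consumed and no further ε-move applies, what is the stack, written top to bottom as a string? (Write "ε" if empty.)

(q0, cbbcbcbb, Z)
  read c, top Z: go to q0, push BZ → (q0, bbcbcbb, BZ)
  read b, top B: go to q1, push BA → (q1, bcbcbb, BAZ)
  read b, top B: go to q1, push AB → (q1, cbcbb, ABAZ)
  read c, top A: go to q1, push ε → (q1, bcbb, BAZ)
  read b, top B: go to q1, push AB → (q1, cbb, ABAZ)
  read c, top A: go to q1, push ε → (q1, bb, BAZ)
  read b, top B: go to q1, push AB → (q1, b, ABAZ)
  read b, top A: go to q0, push B → (q0, ε, BBAZ)
All input consumed in state q0 with stack BBAZ.

BBAZ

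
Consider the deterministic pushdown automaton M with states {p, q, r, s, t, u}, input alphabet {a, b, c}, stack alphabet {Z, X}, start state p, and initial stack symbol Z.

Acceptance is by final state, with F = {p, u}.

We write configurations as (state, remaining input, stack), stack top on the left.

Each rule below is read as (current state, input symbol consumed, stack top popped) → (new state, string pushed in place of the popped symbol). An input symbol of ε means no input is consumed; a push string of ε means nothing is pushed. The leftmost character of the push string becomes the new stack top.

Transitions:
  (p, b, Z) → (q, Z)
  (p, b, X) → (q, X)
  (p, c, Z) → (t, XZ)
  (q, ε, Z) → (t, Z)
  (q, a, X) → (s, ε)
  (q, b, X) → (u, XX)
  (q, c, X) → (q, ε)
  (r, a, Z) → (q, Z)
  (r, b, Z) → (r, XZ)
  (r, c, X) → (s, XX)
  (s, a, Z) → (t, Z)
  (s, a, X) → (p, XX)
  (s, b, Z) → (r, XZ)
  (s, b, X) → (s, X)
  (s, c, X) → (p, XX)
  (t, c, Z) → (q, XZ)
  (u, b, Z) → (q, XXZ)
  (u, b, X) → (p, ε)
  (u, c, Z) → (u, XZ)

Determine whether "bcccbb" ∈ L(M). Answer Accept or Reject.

(p, bcccbb, Z) ⊢ (q, cccbb, Z) ⊢ (t, cccbb, Z) ⊢ (q, ccbb, XZ) ⊢ (q, cbb, Z) ⊢ (t, cbb, Z) ⊢ (q, bb, XZ) ⊢ (u, b, XXZ) ⊢ (p, ε, XZ)
All input consumed; state p ∈ F.

Accept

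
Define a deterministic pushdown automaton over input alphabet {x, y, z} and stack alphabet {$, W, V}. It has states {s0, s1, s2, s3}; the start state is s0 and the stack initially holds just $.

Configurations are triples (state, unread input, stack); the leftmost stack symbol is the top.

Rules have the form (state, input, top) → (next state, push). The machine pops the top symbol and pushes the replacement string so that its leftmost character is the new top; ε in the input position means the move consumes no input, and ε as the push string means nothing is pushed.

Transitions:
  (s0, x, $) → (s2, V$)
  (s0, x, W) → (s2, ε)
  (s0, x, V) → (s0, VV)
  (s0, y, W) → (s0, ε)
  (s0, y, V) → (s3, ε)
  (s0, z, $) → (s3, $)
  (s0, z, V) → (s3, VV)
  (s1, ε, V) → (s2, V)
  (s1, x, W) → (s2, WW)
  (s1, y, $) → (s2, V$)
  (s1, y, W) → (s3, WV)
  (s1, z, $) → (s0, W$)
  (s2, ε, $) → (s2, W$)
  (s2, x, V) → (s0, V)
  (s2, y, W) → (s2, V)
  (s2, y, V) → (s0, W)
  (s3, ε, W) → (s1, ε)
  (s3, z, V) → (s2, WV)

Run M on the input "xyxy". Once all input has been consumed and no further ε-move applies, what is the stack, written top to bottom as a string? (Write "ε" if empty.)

(s0, xyxy, $)
  read x, top $: go to s2, push V$ → (s2, yxy, V$)
  read y, top V: go to s0, push W → (s0, xy, W$)
  read x, top W: go to s2, push ε → (s2, y, $)
  ε-move, top $: go to s2, push W$ → (s2, y, W$)
  read y, top W: go to s2, push V → (s2, ε, V$)
All input consumed in state s2 with stack V$.

V$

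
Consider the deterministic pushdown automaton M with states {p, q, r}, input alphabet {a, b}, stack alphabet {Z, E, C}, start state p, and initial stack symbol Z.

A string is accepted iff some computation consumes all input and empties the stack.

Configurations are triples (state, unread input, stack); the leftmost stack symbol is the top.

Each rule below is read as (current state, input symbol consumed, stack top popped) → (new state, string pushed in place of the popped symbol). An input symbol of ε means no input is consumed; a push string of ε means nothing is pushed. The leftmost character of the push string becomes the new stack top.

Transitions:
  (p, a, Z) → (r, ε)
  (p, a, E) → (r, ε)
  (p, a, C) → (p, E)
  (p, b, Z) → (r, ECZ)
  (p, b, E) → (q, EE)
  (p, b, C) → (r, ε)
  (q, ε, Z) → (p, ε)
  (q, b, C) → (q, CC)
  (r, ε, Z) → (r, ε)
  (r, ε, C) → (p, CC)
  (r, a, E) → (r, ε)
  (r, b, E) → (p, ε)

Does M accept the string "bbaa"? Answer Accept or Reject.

Accept

(p, bbaa, Z)
  read b, top Z: go to r, push ECZ → (r, baa, ECZ)
  read b, top E: go to p, push ε → (p, aa, CZ)
  read a, top C: go to p, push E → (p, a, EZ)
  read a, top E: go to r, push ε → (r, ε, Z)
  ε-move, top Z: go to r, push ε → (r, ε, ε)
All input consumed and the stack is empty.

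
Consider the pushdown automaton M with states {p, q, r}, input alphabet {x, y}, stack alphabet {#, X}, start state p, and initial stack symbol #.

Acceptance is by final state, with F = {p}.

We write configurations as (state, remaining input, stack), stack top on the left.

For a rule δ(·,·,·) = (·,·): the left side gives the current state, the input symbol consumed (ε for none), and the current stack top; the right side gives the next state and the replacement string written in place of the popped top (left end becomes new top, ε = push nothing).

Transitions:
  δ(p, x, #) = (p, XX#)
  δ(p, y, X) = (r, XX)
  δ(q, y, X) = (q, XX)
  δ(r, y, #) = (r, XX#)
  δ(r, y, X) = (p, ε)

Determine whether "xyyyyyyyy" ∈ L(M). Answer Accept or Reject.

Accept

One accepting computation: (p, xyyyyyyyy, #) ⊢ (p, yyyyyyyy, XX#) ⊢ (r, yyyyyyy, XXX#) ⊢ (p, yyyyyy, XX#) ⊢ (r, yyyyy, XXX#) ⊢ (p, yyyy, XX#) ⊢ (r, yyy, XXX#) ⊢ (p, yy, XX#) ⊢ (r, y, XXX#) ⊢ (p, ε, XX#)
All input consumed and state p ∈ F.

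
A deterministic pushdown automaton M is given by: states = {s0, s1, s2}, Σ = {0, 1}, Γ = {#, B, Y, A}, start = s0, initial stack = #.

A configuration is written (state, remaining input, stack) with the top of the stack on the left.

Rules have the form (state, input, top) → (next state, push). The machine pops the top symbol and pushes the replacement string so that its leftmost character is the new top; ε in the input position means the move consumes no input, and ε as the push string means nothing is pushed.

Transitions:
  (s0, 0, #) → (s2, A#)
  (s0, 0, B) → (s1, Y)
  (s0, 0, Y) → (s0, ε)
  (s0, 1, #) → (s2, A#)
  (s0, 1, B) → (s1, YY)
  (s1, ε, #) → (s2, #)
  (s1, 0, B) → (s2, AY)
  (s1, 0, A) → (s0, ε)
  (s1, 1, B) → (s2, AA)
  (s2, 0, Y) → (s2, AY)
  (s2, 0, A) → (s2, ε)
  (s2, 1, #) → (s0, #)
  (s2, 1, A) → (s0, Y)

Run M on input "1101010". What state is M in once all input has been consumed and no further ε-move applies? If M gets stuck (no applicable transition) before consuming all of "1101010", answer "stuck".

s2

(s0, 1101010, #)
  read 1, top #: go to s2, push A# → (s2, 101010, A#)
  read 1, top A: go to s0, push Y → (s0, 01010, Y#)
  read 0, top Y: go to s0, push ε → (s0, 1010, #)
  read 1, top #: go to s2, push A# → (s2, 010, A#)
  read 0, top A: go to s2, push ε → (s2, 10, #)
  read 1, top #: go to s0, push # → (s0, 0, #)
  read 0, top #: go to s2, push A# → (s2, ε, A#)
All input consumed; M is in state s2.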